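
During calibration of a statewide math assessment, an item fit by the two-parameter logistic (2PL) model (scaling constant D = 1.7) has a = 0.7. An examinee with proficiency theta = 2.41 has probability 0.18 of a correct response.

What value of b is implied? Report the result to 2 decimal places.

P(theta) = 1 / (1 + exp(−D·a(theta − b)))
logit(0.18) = ln(0.18/0.82) = -1.5163
b = theta − logit/(1.7·a) = 2.41 − (-1.5163)/1.1900 = 3.6842

3.68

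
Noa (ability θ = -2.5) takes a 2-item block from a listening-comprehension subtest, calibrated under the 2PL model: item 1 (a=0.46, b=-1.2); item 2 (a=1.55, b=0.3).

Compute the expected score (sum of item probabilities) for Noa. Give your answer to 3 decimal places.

0.368

P(θ) = 1 / (1 + exp(−a(θ − b)))
P_1 = 1/(1+e^{0.5980}) = 0.3548
P_2 = 1/(1+e^{4.3400}) = 0.0129
E[score] = 0.3548 + 0.0129 = 0.3677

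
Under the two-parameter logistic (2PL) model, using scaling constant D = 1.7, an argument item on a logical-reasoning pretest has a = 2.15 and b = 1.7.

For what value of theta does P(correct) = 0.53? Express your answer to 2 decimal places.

P(theta) = 1 / (1 + exp(−D·a(theta − b)))
logit = ln(0.5300/0.4700) = 0.1201
theta = b + logit/(1.7·a) = 1.7 + 0.1201/3.6550 = 1.7329

1.73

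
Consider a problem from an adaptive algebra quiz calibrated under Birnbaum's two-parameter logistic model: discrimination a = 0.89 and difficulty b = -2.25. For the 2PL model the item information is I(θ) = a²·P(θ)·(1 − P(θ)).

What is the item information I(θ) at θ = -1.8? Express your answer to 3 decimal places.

0.190

P = 1/(1+e^{-0.4005}) = 0.5988
P(1−P) = 0.5988 × 0.4012 = 0.2402
I = a² × P(1−P) = 0.89² × 0.2402 = 0.19029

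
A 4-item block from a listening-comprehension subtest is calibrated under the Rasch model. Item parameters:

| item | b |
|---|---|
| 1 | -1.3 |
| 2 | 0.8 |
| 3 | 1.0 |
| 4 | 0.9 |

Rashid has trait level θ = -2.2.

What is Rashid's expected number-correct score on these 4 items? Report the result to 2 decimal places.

P(θ) = 1 / (1 + exp(−(θ − b)))
P_1 = 1/(1+e^{0.9000}) = 0.2891
P_2 = 1/(1+e^{3.0000}) = 0.0474
P_3 = 1/(1+e^{3.2000}) = 0.0392
P_4 = 1/(1+e^{3.1000}) = 0.0431
E[score] = 0.2891 + 0.0474 + 0.0392 + 0.0431 = 0.4187

0.42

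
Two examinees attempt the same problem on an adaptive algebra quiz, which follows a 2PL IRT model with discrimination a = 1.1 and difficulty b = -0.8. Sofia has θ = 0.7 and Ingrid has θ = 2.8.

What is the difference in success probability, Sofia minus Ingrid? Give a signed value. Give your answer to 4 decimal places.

-0.1424

P(θ) = 1 / (1 + exp(−a(θ − b)))
P(Sofia) = 0.8389  [exponent 1.6500]
P(Ingrid) = 0.9813  [exponent 3.9600]
Difference = 0.8389 − 0.9813 = -0.1424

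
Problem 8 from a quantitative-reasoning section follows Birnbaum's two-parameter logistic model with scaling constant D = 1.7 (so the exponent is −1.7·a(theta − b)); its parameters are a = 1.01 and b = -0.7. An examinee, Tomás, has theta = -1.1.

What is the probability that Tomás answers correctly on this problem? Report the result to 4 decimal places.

P(theta) = 1 / (1 + exp(−D·a(theta − b)))
Exponent: 1.7 × 1.01 × (-1.1 − (-0.7)) = -0.6868
1/(1 + e^{0.6868}) = 0.3347
P = 0.3347

0.3347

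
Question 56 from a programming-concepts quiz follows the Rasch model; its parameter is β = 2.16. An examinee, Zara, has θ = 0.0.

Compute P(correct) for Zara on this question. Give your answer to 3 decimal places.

P(θ) = 1 / (1 + exp(−(θ − β)))
Exponent: (0.0 − 2.16) = -2.1600
1/(1 + e^{2.1600}) = 0.1034
P = 0.1034

0.103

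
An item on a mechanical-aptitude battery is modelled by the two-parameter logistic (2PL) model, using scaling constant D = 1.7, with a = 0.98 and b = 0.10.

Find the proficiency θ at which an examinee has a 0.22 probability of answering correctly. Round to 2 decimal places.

-0.66

P(θ) = 1 / (1 + exp(−D·a(θ − b)))
logit = ln(0.2200/0.7800) = -1.2657
θ = b + logit/(1.7·a) = 0.10 + (-1.2657)/1.6660 = -0.6597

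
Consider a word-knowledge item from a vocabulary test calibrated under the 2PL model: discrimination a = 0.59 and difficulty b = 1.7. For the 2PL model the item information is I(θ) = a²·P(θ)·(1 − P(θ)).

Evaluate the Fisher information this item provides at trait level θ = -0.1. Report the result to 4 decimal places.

0.0665

P = 1/(1+e^{1.0620}) = 0.2569
P(1−P) = 0.2569 × 0.7431 = 0.1909
I = a² × P(1−P) = 0.59² × 0.1909 = 0.06646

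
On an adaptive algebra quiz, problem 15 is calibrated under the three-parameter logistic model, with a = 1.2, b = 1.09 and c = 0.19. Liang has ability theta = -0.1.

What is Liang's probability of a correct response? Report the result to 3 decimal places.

P(theta) = c + (1 − c) · 1 / (1 + exp(−a(theta − b)))
Exponent: 1.2 × (-0.1 − 1.09) = -1.4280
1/(1 + e^{1.4280}) = 0.1934
P = 0.19 + 0.81 × 0.1934 = 0.3467

0.347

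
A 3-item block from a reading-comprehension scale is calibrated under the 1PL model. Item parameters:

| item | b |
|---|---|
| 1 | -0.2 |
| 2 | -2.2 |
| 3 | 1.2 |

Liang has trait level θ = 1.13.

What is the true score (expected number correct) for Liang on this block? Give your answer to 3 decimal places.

P(θ) = 1 / (1 + exp(−(θ − b)))
P_1 = 1/(1+e^{-1.3300}) = 0.7908
P_2 = 1/(1+e^{-3.3300}) = 0.9654
P_3 = 1/(1+e^{0.0700}) = 0.4825
E[score] = 0.7908 + 0.9654 + 0.4825 = 2.2388

2.239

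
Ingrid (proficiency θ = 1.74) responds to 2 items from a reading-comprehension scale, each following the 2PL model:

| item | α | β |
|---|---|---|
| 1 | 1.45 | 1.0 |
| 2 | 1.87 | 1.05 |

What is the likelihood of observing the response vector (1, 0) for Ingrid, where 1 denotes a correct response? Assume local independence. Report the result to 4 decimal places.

0.1608

P(θ) = 1 / (1 + exp(−α(θ − β)))
P_1 = 1/(1+e^{-1.0730}) = 0.7452
P_2 = 1/(1+e^{-1.2903}) = 0.7842
L = P_1 × (1−P_2) = 0.7452 × 0.2158 = 0.16081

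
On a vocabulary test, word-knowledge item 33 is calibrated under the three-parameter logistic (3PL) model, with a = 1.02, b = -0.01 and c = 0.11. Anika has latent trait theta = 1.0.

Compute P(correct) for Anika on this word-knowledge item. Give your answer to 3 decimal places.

0.766

P(theta) = c + (1 − c) · 1 / (1 + exp(−a(theta − b)))
Exponent: 1.02 × (1.0 − (-0.01)) = 1.0302
1/(1 + e^{-1.0302}) = 0.7370
P = 0.11 + 0.89 × 0.7370 = 0.7659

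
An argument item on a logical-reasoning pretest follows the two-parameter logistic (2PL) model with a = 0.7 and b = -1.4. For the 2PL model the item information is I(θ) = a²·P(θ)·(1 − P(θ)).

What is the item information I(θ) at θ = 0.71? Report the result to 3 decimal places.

0.074

P = 1/(1+e^{-1.4770}) = 0.8141
P(1−P) = 0.8141 × 0.1859 = 0.1513
I = a² × P(1−P) = 0.7² × 0.1513 = 0.07415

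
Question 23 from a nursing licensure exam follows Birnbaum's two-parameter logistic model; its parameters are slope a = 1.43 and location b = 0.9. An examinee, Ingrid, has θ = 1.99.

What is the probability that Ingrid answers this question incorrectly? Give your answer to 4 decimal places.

P(θ) = 1 / (1 + exp(−a(θ − b)))
Exponent: 1.43 × (1.99 − 0.9) = 1.5587
1/(1 + e^{-1.5587}) = 0.8262
P(incorrect) = 1 − 0.8262 = 0.1738

0.1738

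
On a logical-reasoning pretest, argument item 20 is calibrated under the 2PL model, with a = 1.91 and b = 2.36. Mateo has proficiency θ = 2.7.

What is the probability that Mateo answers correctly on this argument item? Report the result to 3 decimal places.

P(θ) = 1 / (1 + exp(−a(θ − b)))
Exponent: 1.91 × (2.7 − 2.36) = 0.6494
1/(1 + e^{-0.6494}) = 0.6569

0.657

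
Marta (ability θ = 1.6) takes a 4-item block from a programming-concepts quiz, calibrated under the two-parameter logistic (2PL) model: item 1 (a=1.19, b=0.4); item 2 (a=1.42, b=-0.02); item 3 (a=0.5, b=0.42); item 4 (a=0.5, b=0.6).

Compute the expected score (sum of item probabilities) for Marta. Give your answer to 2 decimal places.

P(θ) = 1 / (1 + exp(−a(θ − b)))
P_1 = 1/(1+e^{-1.4280}) = 0.8066
P_2 = 1/(1+e^{-2.3004}) = 0.9089
P_3 = 1/(1+e^{-0.5900}) = 0.6434
P_4 = 1/(1+e^{-0.5000}) = 0.6225
E[score] = 0.8066 + 0.9089 + 0.6434 + 0.6225 = 2.9813

2.98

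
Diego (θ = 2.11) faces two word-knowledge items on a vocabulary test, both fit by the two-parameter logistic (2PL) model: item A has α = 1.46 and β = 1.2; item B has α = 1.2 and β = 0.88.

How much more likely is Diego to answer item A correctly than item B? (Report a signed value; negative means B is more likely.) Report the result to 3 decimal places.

-0.023

P(θ) = 1 / (1 + exp(−α(θ − β)))
P_A = 0.7906
P_B = 0.8140
P_A − P_B = -0.0234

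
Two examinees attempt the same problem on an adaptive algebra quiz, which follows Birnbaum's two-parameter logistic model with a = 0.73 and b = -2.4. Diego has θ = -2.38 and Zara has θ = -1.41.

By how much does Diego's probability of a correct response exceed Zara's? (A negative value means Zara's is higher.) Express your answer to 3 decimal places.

P(θ) = 1 / (1 + exp(−a(θ − b)))
P(Diego) = 0.5036  [exponent 0.0146]
P(Zara) = 0.6732  [exponent 0.7227]
Difference = 0.5036 − 0.6732 = -0.1696

-0.170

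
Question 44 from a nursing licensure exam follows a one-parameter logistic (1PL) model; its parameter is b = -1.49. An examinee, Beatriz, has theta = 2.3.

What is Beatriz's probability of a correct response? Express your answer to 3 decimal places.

0.978

P(theta) = 1 / (1 + exp(−(theta − b)))
Exponent: (2.3 − (-1.49)) = 3.7900
1/(1 + e^{-3.7900}) = 0.9779
P = 0.9779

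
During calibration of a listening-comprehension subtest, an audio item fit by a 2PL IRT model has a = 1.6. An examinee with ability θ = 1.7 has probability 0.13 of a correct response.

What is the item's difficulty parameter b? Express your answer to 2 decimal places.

2.89

P(θ) = 1 / (1 + exp(−a(θ − b)))
logit(0.13) = ln(0.13/0.87) = -1.9010
b = θ − logit/(a) = 1.7 − (-1.9010)/1.6000 = 2.8881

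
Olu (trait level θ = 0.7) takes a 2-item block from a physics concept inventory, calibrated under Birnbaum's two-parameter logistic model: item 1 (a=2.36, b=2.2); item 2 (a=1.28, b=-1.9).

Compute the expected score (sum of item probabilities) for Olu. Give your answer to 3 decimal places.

0.994

P(θ) = 1 / (1 + exp(−a(θ − b)))
P_1 = 1/(1+e^{3.5400}) = 0.0282
P_2 = 1/(1+e^{-3.3280}) = 0.9654
E[score] = 0.0282 + 0.9654 = 0.9936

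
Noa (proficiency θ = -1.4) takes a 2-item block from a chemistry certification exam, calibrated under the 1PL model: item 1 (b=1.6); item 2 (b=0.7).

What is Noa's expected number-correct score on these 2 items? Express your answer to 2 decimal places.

P(θ) = 1 / (1 + exp(−(θ − b)))
P_1 = 1/(1+e^{3.0000}) = 0.0474
P_2 = 1/(1+e^{2.1000}) = 0.1091
E[score] = 0.0474 + 0.1091 = 0.1565

0.16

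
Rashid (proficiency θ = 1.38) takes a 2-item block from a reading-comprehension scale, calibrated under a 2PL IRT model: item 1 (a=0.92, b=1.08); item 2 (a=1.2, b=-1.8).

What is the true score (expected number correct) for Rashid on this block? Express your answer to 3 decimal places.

1.547

P(θ) = 1 / (1 + exp(−a(θ − b)))
P_1 = 1/(1+e^{-0.2760}) = 0.5686
P_2 = 1/(1+e^{-3.8160}) = 0.9785
E[score] = 0.5686 + 0.9785 = 1.5470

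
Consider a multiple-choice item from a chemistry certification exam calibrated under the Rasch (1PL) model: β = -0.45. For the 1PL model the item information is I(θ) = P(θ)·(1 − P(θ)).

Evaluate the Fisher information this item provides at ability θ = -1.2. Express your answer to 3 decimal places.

P = 1/(1+e^{0.7500}) = 0.3208
P(1−P) = 0.3208 × 0.6792 = 0.2179
I = P(1−P) = 0.21789

0.218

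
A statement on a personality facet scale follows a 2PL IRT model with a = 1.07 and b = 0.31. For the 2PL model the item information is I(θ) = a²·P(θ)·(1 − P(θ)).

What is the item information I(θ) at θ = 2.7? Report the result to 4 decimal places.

0.0764

P = 1/(1+e^{-2.5573}) = 0.9281
P(1−P) = 0.9281 × 0.0719 = 0.0668
I = a² × P(1−P) = 1.07² × 0.0668 = 0.07644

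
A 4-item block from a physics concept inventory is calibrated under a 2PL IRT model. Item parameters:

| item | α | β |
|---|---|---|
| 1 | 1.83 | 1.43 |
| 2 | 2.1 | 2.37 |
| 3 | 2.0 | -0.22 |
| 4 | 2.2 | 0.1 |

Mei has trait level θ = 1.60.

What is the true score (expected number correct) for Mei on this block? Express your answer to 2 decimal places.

P(θ) = 1 / (1 + exp(−α(θ − β)))
P_1 = 1/(1+e^{-0.3111}) = 0.5772
P_2 = 1/(1+e^{1.6170}) = 0.1656
P_3 = 1/(1+e^{-3.6400}) = 0.9744
P_4 = 1/(1+e^{-3.3000}) = 0.9644
E[score] = 0.5772 + 0.1656 + 0.9744 + 0.9644 = 2.6816

2.68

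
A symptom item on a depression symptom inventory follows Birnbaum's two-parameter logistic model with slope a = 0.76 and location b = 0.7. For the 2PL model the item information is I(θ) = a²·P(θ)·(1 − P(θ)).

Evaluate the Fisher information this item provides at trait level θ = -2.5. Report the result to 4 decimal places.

0.0429

P = 1/(1+e^{2.4320}) = 0.0808
P(1−P) = 0.0808 × 0.9192 = 0.0742
I = a² × P(1−P) = 0.76² × 0.0742 = 0.04288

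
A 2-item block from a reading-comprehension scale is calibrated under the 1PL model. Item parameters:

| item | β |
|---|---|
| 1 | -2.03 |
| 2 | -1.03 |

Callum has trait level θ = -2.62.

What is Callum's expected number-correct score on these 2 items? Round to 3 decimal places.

P(θ) = 1 / (1 + exp(−(θ − β)))
P_1 = 1/(1+e^{0.5900}) = 0.3566
P_2 = 1/(1+e^{1.5900}) = 0.1694
E[score] = 0.3566 + 0.1694 = 0.5260

0.526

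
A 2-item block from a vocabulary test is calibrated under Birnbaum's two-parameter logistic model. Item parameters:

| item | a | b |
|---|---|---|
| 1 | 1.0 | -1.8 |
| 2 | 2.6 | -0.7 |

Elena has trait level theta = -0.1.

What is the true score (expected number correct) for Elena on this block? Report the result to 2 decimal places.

1.67

P(theta) = 1 / (1 + exp(−a(theta − b)))
P_1 = 1/(1+e^{-1.7000}) = 0.8455
P_2 = 1/(1+e^{-1.5600}) = 0.8264
E[score] = 0.8455 + 0.8264 = 1.6719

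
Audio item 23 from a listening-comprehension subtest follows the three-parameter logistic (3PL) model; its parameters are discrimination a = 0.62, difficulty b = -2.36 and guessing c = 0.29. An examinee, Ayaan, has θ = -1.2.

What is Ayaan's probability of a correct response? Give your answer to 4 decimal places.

P(θ) = c + (1 − c) · 1 / (1 + exp(−a(θ − b)))
Exponent: 0.62 × (-1.2 − (-2.36)) = 0.7192
1/(1 + e^{-0.7192}) = 0.6724
P = 0.29 + 0.71 × 0.6724 = 0.7674

0.7674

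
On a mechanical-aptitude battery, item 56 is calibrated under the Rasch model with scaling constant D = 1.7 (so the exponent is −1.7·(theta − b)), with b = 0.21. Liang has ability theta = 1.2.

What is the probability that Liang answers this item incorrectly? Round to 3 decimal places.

P(theta) = 1 / (1 + exp(−D·(theta − b)))
Exponent: 1.7 × (1.2 − 0.21) = 1.6830
1/(1 + e^{-1.6830}) = 0.8433
P = 0.8433
P(incorrect) = 1 − 0.8433 = 0.1567

0.157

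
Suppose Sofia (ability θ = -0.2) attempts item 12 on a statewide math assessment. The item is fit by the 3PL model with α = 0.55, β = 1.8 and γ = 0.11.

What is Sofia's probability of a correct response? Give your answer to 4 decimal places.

P(θ) = γ + (1 − γ) · 1 / (1 + exp(−α(θ − β)))
Exponent: 0.55 × (-0.2 − 1.8) = -1.1000
1/(1 + e^{1.1000}) = 0.2497
P = 0.11 + 0.89 × 0.2497 = 0.3323

0.3323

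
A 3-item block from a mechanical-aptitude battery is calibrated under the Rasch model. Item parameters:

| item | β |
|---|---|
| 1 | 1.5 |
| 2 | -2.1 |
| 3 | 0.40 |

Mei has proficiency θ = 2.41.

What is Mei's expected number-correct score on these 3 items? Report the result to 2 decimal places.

2.58

P(θ) = 1 / (1 + exp(−(θ − β)))
P_1 = 1/(1+e^{-0.9100}) = 0.7130
P_2 = 1/(1+e^{-4.5100}) = 0.9891
P_3 = 1/(1+e^{-2.0100}) = 0.8818
E[score] = 0.7130 + 0.9891 + 0.8818 = 2.5840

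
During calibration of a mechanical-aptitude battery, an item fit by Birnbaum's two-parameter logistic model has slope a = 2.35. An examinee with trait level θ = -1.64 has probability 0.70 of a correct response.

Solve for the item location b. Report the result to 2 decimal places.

-2.00

P(θ) = 1 / (1 + exp(−a(θ − b)))
logit(0.70) = ln(0.70/0.30) = 0.8473
b = θ − logit/(a) = -1.64 − 0.8473/2.3500 = -2.0006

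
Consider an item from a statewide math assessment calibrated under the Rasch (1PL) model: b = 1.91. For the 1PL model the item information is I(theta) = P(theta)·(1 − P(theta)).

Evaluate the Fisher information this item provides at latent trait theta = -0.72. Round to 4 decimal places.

0.0627

P = 1/(1+e^{2.6300}) = 0.0672
P(1−P) = 0.0672 × 0.9328 = 0.0627
I = P(1−P) = 0.06271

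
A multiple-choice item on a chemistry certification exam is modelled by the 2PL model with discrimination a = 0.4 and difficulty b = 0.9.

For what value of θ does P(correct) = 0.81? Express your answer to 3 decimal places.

4.525

P(θ) = 1 / (1 + exp(−a(θ − b)))
logit = ln(0.8100/0.1900) = 1.4500
θ = b + logit/(a) = 0.9 + 1.4500/0.4000 = 4.5250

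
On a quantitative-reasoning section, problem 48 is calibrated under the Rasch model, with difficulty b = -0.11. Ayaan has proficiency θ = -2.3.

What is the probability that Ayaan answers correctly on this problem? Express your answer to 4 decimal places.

0.1007

P(θ) = 1 / (1 + exp(−(θ − b)))
Exponent: (-2.3 − (-0.11)) = -2.1900
1/(1 + e^{2.1900}) = 0.1007
P = 0.1007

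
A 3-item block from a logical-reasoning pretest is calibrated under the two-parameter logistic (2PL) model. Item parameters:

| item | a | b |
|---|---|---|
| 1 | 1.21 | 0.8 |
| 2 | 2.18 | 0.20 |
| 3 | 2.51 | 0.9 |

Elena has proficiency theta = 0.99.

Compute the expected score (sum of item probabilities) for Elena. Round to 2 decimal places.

P(theta) = 1 / (1 + exp(−a(theta − b)))
P_1 = 1/(1+e^{-0.2299}) = 0.5572
P_2 = 1/(1+e^{-1.7222}) = 0.8484
P_3 = 1/(1+e^{-0.2259}) = 0.5562
E[score] = 0.5572 + 0.8484 + 0.5562 = 1.9619

1.96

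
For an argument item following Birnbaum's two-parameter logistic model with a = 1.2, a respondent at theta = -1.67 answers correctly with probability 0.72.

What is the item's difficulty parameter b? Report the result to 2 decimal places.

P(theta) = 1 / (1 + exp(−a(theta − b)))
logit(0.72) = ln(0.72/0.28) = 0.9445
b = theta − logit/(a) = -1.67 − 0.9445/1.2000 = -2.4571

-2.46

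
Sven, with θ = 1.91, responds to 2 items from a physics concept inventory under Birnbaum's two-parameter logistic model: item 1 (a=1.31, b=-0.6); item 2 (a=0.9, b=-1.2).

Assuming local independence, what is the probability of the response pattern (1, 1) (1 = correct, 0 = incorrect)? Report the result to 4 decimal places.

0.9087

P(θ) = 1 / (1 + exp(−a(θ − b)))
P_1 = 1/(1+e^{-3.2881}) = 0.9640
P_2 = 1/(1+e^{-2.7990}) = 0.9426
L = P_1 × P_2 = 0.9640 × 0.9426 = 0.90870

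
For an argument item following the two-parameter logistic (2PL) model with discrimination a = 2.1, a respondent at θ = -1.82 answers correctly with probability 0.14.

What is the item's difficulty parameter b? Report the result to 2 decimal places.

-0.96

P(θ) = 1 / (1 + exp(−a(θ − b)))
logit(0.14) = ln(0.14/0.86) = -1.8153
b = θ − logit/(a) = -1.82 − (-1.8153)/2.1000 = -0.9556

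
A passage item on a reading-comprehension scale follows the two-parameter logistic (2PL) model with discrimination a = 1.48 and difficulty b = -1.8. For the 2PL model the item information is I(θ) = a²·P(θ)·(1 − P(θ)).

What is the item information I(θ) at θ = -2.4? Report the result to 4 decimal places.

0.4524

P = 1/(1+e^{0.8880}) = 0.2915
P(1−P) = 0.2915 × 0.7085 = 0.2065
I = a² × P(1−P) = 1.48² × 0.2065 = 0.45240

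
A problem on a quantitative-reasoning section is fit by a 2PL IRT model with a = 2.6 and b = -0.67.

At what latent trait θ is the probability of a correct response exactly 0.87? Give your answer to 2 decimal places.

P(θ) = 1 / (1 + exp(−a(θ − b)))
logit = ln(0.8700/0.1300) = 1.9010
θ = b + logit/(a) = -0.67 + 1.9010/2.6000 = 0.0611

0.06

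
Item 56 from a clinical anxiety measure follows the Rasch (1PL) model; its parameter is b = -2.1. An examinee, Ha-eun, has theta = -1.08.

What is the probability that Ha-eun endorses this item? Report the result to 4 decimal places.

0.7350

P(theta) = 1 / (1 + exp(−(theta − b)))
Exponent: (-1.08 − (-2.1)) = 1.0200
1/(1 + e^{-1.0200}) = 0.7350
P = 0.7350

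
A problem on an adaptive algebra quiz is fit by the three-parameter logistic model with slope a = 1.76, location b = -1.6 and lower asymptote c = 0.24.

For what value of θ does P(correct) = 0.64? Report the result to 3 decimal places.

P(θ) = c + (1 − c) · 1 / (1 + exp(−a(θ − b)))
Remove guessing floor: (0.64 − 0.24)/(1 − 0.24) = 0.5263
logit = ln(0.5263/0.4737) = 0.1054
θ = b + logit/(a) = -1.6 + 0.1054/1.7600 = -1.5401

-1.540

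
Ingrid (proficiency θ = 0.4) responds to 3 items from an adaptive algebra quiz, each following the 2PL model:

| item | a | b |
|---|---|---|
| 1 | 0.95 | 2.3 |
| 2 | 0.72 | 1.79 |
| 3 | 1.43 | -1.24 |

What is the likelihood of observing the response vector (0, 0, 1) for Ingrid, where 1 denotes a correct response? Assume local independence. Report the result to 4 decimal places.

P(θ) = 1 / (1 + exp(−a(θ − b)))
P_1 = 1/(1+e^{1.8050}) = 0.1412
P_2 = 1/(1+e^{1.0008}) = 0.2688
P_3 = 1/(1+e^{-2.3452}) = 0.9126
L = (1−P_1) × (1−P_2) × P_3 = 0.8588 × 0.7312 × 0.9126 = 0.57302

0.5730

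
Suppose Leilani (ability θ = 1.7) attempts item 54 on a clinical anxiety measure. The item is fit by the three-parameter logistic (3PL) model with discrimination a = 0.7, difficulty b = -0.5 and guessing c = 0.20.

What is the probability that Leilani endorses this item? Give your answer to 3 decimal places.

P(θ) = c + (1 − c) · 1 / (1 + exp(−a(θ − b)))
Exponent: 0.7 × (1.7 − (-0.5)) = 1.5400
1/(1 + e^{-1.5400}) = 0.8235
P = 0.20 + 0.80 × 0.8235 = 0.8588

0.859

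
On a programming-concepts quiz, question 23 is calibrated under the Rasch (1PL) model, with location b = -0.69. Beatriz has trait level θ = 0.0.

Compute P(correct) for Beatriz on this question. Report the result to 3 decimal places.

0.666

P(θ) = 1 / (1 + exp(−(θ − b)))
Exponent: (0.0 − (-0.69)) = 0.6900
1/(1 + e^{-0.6900}) = 0.6660
P = 0.6660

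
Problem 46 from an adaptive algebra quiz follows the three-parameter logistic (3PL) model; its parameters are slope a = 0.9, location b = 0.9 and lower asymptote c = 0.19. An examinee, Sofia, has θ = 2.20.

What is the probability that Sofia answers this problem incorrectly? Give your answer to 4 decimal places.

P(θ) = c + (1 − c) · 1 / (1 + exp(−a(θ − b)))
Exponent: 0.9 × (2.20 − 0.9) = 1.1700
1/(1 + e^{-1.1700}) = 0.7631
P = 0.19 + 0.81 × 0.7631 = 0.8081
P(incorrect) = 1 − 0.8081 = 0.1919

0.1919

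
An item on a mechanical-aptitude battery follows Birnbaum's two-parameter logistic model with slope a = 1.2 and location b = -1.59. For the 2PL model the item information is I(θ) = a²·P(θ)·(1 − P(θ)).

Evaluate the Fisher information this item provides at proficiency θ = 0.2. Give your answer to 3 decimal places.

0.135

P = 1/(1+e^{-2.1480}) = 0.8955
P(1−P) = 0.8955 × 0.1045 = 0.0936
I = a² × P(1−P) = 1.2² × 0.0936 = 0.13478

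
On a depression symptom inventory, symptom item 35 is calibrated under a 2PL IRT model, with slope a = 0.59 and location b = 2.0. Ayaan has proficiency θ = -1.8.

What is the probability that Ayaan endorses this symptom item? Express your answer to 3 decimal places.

P(θ) = 1 / (1 + exp(−a(θ − b)))
Exponent: 0.59 × (-1.8 − 2.0) = -2.2420
1/(1 + e^{2.2420}) = 0.0960

0.096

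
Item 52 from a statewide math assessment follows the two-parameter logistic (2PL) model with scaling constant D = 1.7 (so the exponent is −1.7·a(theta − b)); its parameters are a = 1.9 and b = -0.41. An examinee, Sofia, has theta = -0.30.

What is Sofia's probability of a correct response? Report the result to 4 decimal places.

0.5879

P(theta) = 1 / (1 + exp(−D·a(theta − b)))
Exponent: 1.7 × 1.9 × (-0.30 − (-0.41)) = 0.3553
1/(1 + e^{-0.3553}) = 0.5879
P = 0.5879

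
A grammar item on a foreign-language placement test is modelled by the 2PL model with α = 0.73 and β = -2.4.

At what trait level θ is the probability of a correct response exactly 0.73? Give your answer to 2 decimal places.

-1.04

P(θ) = 1 / (1 + exp(−α(θ − β)))
logit = ln(0.7300/0.2700) = 0.9946
θ = β + logit/(α) = -2.4 + 0.9946/0.7300 = -1.0375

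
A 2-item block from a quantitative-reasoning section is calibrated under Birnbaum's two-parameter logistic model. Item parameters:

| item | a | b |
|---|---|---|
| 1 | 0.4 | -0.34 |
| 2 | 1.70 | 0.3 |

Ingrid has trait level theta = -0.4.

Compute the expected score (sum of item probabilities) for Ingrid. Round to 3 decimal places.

0.727

P(theta) = 1 / (1 + exp(−a(theta − b)))
P_1 = 1/(1+e^{0.0240}) = 0.4940
P_2 = 1/(1+e^{1.1900}) = 0.2333
E[score] = 0.4940 + 0.2333 = 0.7273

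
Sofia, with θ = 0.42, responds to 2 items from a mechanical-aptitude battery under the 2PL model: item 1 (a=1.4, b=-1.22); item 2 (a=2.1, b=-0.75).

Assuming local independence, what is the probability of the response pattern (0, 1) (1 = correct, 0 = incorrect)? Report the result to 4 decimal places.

P(θ) = 1 / (1 + exp(−a(θ − b)))
P_1 = 1/(1+e^{-2.2960}) = 0.9085
P_2 = 1/(1+e^{-2.4570}) = 0.9211
L = (1−P_1) × P_2 = 0.0915 × 0.9211 = 0.08424

0.0842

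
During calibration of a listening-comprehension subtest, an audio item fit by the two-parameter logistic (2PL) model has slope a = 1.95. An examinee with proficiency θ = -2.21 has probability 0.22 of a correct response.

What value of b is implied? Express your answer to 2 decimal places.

P(θ) = 1 / (1 + exp(−a(θ − b)))
logit(0.22) = ln(0.22/0.78) = -1.2657
b = θ − logit/(a) = -2.21 − (-1.2657)/1.9500 = -1.5609

-1.56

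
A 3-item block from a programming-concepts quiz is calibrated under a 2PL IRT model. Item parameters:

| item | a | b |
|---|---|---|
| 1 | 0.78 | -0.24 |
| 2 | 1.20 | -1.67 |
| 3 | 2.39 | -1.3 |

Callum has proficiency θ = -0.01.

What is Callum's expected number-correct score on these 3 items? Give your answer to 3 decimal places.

P(θ) = 1 / (1 + exp(−a(θ − b)))
P_1 = 1/(1+e^{-0.1794}) = 0.5447
P_2 = 1/(1+e^{-1.9920}) = 0.8800
P_3 = 1/(1+e^{-3.0831}) = 0.9562
E[score] = 0.5447 + 0.8800 + 0.9562 = 2.3809

2.381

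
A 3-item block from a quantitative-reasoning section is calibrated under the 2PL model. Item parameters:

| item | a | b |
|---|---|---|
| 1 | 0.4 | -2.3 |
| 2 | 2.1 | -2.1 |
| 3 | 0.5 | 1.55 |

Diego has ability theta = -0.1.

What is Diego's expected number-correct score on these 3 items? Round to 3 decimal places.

1.997

P(theta) = 1 / (1 + exp(−a(theta − b)))
P_1 = 1/(1+e^{-0.8800}) = 0.7068
P_2 = 1/(1+e^{-4.2000}) = 0.9852
P_3 = 1/(1+e^{0.8250}) = 0.3047
E[score] = 0.7068 + 0.9852 + 0.3047 = 1.9968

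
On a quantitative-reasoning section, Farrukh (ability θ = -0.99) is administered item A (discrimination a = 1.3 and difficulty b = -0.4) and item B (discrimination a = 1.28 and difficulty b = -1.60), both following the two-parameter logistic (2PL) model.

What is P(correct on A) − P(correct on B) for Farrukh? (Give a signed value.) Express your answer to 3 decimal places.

P(θ) = 1 / (1 + exp(−a(θ − b)))
P_A = 0.3171
P_B = 0.6859
P_A − P_B = -0.3687

-0.369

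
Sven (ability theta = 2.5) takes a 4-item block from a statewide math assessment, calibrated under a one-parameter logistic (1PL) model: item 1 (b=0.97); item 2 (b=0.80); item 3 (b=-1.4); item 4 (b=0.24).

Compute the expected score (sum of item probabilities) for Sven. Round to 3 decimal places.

3.553

P(theta) = 1 / (1 + exp(−(theta − b)))
P_1 = 1/(1+e^{-1.5300}) = 0.8220
P_2 = 1/(1+e^{-1.7000}) = 0.8455
P_3 = 1/(1+e^{-3.9000}) = 0.9802
P_4 = 1/(1+e^{-2.2600}) = 0.9055
E[score] = 0.8220 + 0.8455 + 0.9802 + 0.9055 = 3.5532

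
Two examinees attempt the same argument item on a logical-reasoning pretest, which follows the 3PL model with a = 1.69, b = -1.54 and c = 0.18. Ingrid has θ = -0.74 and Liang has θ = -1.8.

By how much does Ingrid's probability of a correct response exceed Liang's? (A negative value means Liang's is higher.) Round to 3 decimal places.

0.330

P(θ) = c + (1 − c) · 1 / (1 + exp(−a(θ − b)))
P(Ingrid) = 0.8315  [exponent 1.3520]
P(Liang) = 0.5013  [exponent -0.4394]
Difference = 0.8315 − 0.5013 = 0.3301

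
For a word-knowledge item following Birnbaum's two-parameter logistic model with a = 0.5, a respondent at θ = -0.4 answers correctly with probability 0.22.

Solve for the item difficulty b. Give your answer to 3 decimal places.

2.131

P(θ) = 1 / (1 + exp(−a(θ − b)))
logit(0.22) = ln(0.22/0.78) = -1.2657
b = θ − logit/(a) = -0.4 − (-1.2657)/0.5000 = 2.1313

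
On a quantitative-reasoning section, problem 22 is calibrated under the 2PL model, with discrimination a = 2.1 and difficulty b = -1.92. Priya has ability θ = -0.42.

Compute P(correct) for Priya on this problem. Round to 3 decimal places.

0.959

P(θ) = 1 / (1 + exp(−a(θ − b)))
Exponent: 2.1 × (-0.42 − (-1.92)) = 3.1500
1/(1 + e^{-3.1500}) = 0.9589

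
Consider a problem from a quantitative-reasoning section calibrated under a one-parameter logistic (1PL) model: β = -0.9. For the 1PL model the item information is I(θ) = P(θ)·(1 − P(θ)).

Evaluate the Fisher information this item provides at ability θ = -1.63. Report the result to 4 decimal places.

P = 1/(1+e^{0.7300}) = 0.3252
P(1−P) = 0.3252 × 0.6748 = 0.2194
I = P(1−P) = 0.21944

0.2194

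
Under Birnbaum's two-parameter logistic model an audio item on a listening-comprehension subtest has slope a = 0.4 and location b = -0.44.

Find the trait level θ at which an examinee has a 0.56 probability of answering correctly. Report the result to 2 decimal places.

P(θ) = 1 / (1 + exp(−a(θ − b)))
logit = ln(0.5600/0.4400) = 0.2412
θ = b + logit/(a) = -0.44 + 0.2412/0.4000 = 0.1629

0.16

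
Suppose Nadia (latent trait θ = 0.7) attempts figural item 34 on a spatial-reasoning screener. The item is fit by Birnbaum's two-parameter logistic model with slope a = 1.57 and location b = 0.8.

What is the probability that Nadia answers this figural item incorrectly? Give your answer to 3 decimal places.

0.539

P(θ) = 1 / (1 + exp(−a(θ − b)))
Exponent: 1.57 × (0.7 − 0.8) = -0.1570
1/(1 + e^{0.1570}) = 0.4608
P(incorrect) = 1 − 0.4608 = 0.5392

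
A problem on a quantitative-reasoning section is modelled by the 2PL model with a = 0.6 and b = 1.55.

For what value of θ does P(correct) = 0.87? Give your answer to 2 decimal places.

P(θ) = 1 / (1 + exp(−a(θ − b)))
logit = ln(0.8700/0.1300) = 1.9010
θ = b + logit/(a) = 1.55 + 1.9010/0.6000 = 4.7183

4.72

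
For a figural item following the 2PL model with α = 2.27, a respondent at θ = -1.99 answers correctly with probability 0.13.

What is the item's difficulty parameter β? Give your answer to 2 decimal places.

-1.15

P(θ) = 1 / (1 + exp(−α(θ − β)))
logit(0.13) = ln(0.13/0.87) = -1.9010
β = θ − logit/(α) = -1.99 − (-1.9010)/2.2700 = -1.1526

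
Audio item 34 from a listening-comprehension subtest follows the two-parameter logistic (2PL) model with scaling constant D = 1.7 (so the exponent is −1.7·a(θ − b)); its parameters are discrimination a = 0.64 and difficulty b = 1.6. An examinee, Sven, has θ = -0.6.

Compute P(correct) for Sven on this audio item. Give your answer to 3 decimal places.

P(θ) = 1 / (1 + exp(−D·a(θ − b)))
Exponent: 1.7 × 0.64 × (-0.6 − 1.6) = -2.3936
1/(1 + e^{2.3936}) = 0.0837
P = 0.0837

0.084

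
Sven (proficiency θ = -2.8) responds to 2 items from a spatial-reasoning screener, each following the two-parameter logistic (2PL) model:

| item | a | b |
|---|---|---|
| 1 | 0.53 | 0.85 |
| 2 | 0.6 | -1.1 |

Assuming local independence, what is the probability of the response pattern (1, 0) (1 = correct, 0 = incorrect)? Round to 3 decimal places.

P(θ) = 1 / (1 + exp(−a(θ − b)))
P_1 = 1/(1+e^{1.9345}) = 0.1263
P_2 = 1/(1+e^{1.0200}) = 0.2650
L = P_1 × (1−P_2) = 0.1263 × 0.7350 = 0.09279

0.093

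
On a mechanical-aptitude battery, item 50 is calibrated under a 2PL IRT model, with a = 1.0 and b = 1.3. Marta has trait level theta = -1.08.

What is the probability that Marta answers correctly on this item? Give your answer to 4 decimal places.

0.0847

P(theta) = 1 / (1 + exp(−a(theta − b)))
Exponent: 1.0 × (-1.08 − 1.3) = -2.3800
1/(1 + e^{2.3800}) = 0.0847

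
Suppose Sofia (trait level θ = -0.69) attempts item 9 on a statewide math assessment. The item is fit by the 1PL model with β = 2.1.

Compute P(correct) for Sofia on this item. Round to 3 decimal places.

P(θ) = 1 / (1 + exp(−(θ − β)))
Exponent: (-0.69 − 2.1) = -2.7900
1/(1 + e^{2.7900}) = 0.0579
P = 0.0579

0.058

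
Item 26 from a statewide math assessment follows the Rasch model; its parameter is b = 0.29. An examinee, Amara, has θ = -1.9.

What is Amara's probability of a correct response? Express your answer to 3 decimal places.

0.101

P(θ) = 1 / (1 + exp(−(θ − b)))
Exponent: (-1.9 − 0.29) = -2.1900
1/(1 + e^{2.1900}) = 0.1007
P = 0.1007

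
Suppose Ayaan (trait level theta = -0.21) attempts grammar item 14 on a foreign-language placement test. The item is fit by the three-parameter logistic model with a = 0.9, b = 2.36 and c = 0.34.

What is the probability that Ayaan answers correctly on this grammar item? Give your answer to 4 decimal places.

0.3994

P(theta) = c + (1 − c) · 1 / (1 + exp(−a(theta − b)))
Exponent: 0.9 × (-0.21 − 2.36) = -2.3130
1/(1 + e^{2.3130}) = 0.0901
P = 0.34 + 0.66 × 0.0901 = 0.3994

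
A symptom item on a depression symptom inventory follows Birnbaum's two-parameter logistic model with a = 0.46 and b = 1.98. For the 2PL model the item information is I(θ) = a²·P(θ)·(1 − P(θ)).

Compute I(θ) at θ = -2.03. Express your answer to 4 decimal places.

P = 1/(1+e^{1.8446}) = 0.1365
P(1−P) = 0.1365 × 0.8635 = 0.1179
I = a² × P(1−P) = 0.46² × 0.1179 = 0.02494

0.0249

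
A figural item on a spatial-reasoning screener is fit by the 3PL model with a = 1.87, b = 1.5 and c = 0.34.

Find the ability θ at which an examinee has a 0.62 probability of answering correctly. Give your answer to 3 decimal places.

P(θ) = c + (1 − c) · 1 / (1 + exp(−a(θ − b)))
Remove guessing floor: (0.62 − 0.34)/(1 − 0.34) = 0.4242
logit = ln(0.4242/0.5758) = -0.3054
θ = b + logit/(a) = 1.5 + (-0.3054)/1.8700 = 1.3367

1.337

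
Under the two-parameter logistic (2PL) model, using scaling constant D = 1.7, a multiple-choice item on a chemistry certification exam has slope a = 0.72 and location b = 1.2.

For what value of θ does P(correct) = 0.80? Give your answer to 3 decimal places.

P(θ) = 1 / (1 + exp(−D·a(θ − b)))
logit = ln(0.8000/0.2000) = 1.3863
θ = b + logit/(1.7·a) = 1.2 + 1.3863/1.2240 = 2.3326

2.333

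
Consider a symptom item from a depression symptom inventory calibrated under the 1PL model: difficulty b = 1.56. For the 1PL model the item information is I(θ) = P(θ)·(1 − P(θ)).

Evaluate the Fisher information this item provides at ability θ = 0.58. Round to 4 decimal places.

P = 1/(1+e^{0.9800}) = 0.2729
P(1−P) = 0.2729 × 0.7271 = 0.1984
I = P(1−P) = 0.19842

0.1984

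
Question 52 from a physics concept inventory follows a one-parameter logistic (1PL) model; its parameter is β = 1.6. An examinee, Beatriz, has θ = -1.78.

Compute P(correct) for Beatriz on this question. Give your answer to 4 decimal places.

0.0329

P(θ) = 1 / (1 + exp(−(θ − β)))
Exponent: (-1.78 − 1.6) = -3.3800
1/(1 + e^{3.3800}) = 0.0329
P = 0.0329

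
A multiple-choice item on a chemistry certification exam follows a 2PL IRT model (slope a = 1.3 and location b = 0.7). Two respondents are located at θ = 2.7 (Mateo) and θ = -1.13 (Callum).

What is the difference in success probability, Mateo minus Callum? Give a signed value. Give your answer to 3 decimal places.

0.846

P(θ) = 1 / (1 + exp(−a(θ − b)))
P(Mateo) = 0.9309  [exponent 2.6000]
P(Callum) = 0.0848  [exponent -2.3790]
Difference = 0.9309 − 0.0848 = 0.8461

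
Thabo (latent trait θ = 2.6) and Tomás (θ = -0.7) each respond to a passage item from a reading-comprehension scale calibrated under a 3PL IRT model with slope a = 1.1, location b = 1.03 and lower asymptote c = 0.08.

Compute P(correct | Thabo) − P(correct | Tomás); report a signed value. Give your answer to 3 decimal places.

0.662

P(θ) = c + (1 − c) · 1 / (1 + exp(−a(θ − b)))
P(Thabo) = 0.8611  [exponent 1.7270]
P(Tomás) = 0.1994  [exponent -1.9030]
Difference = 0.8611 − 0.1994 = 0.6617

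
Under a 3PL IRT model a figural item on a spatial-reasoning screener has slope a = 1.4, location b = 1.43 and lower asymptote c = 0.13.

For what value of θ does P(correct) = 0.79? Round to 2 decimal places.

P(θ) = c + (1 − c) · 1 / (1 + exp(−a(θ − b)))
Remove guessing floor: (0.79 − 0.13)/(1 − 0.13) = 0.7586
logit = ln(0.7586/0.2414) = 1.1451
θ = b + logit/(a) = 1.43 + 1.1451/1.4000 = 2.2480

2.25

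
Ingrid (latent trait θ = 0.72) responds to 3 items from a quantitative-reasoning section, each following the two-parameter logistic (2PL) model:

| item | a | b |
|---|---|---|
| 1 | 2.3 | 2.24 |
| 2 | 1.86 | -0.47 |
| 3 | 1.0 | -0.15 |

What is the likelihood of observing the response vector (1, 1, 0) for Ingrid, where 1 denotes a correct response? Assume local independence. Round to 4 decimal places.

P(θ) = 1 / (1 + exp(−a(θ − b)))
P_1 = 1/(1+e^{3.4960}) = 0.0294
P_2 = 1/(1+e^{-2.2134}) = 0.9014
P_3 = 1/(1+e^{-0.8700}) = 0.7047
L = P_1 × P_2 × (1−P_3) = 0.0294 × 0.9014 × 0.2953 = 0.00783

0.0078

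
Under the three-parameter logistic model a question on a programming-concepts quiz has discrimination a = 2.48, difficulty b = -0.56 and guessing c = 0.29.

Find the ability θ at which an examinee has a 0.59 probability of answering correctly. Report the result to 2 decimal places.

P(θ) = c + (1 − c) · 1 / (1 + exp(−a(θ − b)))
Remove guessing floor: (0.59 − 0.29)/(1 − 0.29) = 0.4225
logit = ln(0.4225/0.5775) = -0.3124
θ = b + logit/(a) = -0.56 + (-0.3124)/2.4800 = -0.6860

-0.69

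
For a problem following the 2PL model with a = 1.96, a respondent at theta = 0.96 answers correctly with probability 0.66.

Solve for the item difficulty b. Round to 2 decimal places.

0.62

P(theta) = 1 / (1 + exp(−a(theta − b)))
logit(0.66) = ln(0.66/0.34) = 0.6633
b = theta − logit/(a) = 0.96 − 0.6633/1.9600 = 0.6216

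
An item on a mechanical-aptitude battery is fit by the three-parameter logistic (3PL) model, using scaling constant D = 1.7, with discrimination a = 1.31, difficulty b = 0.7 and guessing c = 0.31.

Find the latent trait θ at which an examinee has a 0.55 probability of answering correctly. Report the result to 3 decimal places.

P(θ) = c + (1 − c) · 1 / (1 + exp(−D·a(θ − b)))
Remove guessing floor: (0.55 − 0.31)/(1 − 0.31) = 0.3478
logit = ln(0.3478/0.6522) = -0.6286
θ = b + logit/(1.7·a) = 0.7 + (-0.6286)/2.2270 = 0.4177

0.418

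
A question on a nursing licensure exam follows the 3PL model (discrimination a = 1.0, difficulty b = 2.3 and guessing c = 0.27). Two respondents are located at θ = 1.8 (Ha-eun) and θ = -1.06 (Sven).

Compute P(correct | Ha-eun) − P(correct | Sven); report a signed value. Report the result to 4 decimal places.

P(θ) = c + (1 − c) · 1 / (1 + exp(−a(θ − b)))
P(Ha-eun) = 0.5456  [exponent -0.5000]
P(Sven) = 0.2945  [exponent -3.3600]
Difference = 0.5456 − 0.2945 = 0.2511

0.2511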